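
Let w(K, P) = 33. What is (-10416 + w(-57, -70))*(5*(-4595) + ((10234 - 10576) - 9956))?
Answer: 345473559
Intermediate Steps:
(-10416 + w(-57, -70))*(5*(-4595) + ((10234 - 10576) - 9956)) = (-10416 + 33)*(5*(-4595) + ((10234 - 10576) - 9956)) = -10383*(-22975 + (-342 - 9956)) = -10383*(-22975 - 10298) = -10383*(-33273) = 345473559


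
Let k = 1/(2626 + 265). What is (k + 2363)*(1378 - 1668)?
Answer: -1981115860/2891 ≈ -6.8527e+5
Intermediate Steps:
k = 1/2891 ≈ 0.00034590
(k + 2363)*(1378 - 1668) = (1/2891 + 2363)*(1378 - 1668) = (6831434/2891)*(-290) = -1981115860/2891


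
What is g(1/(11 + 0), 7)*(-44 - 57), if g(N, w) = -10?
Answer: 1010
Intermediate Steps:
g(1/(11 + 0), 7)*(-44 - 57) = -10*(-44 - 57) = -10*(-101) = 1010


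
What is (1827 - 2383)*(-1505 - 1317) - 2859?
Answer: 1566173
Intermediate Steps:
(1827 - 2383)*(-1505 - 1317) - 2859 = -556*(-2822) - 2859 = 1569032 - 2859 = 1566173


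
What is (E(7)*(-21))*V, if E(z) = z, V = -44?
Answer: 6468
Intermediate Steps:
(E(7)*(-21))*V = (7*(-21))*(-44) = -147*(-44) = 6468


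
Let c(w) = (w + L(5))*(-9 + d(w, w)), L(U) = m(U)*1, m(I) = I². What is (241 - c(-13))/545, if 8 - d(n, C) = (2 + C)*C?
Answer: 1969/545 ≈ 3.6128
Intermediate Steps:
d(n, C) = 8 - C*(2 + C) (d(n, C) = 8 - (2 + C)*C = 8 - C*(2 + C))
L(U) = U² (L(U) = U²*1 = U²)
c(w) = (25 + w)*(-1 - w² - 2*w) (c(w) = (w + 5²)*(-9 + (8 - w² - 2*w)) = (w + 25)*(-1 - w² - 2*w) = (25 + w)*(-1 - w² - 2*w))
(241 - c(-13))/545 = (241 - (-25 - 1*(-13)³ - 51*(-13) - 27*(-13)²))/545 = (241 - (-25 - 1*(-2197) + 663 - 27*169))*(1/545) = (241 - (-25 + 2197 + 663 - 4563))*(1/545) = (241 - 1*(-1728))*(1/545) = (241 + 1728)*(1/545) = 1969*(1/545) = 1969/545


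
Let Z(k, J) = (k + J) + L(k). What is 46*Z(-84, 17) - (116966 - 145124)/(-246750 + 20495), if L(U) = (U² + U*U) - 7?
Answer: 146103685582/226255 ≈ 6.4575e+5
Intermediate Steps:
L(U) = -7 + 2*U² (L(U) = (U² + U²) - 7 = 2*U² - 7 = -7 + 2*U²)
Z(k, J) = -7 + J + k + 2*k² (Z(k, J) = (k + J) + (-7 + 2*k²) = (J + k) + (-7 + 2*k²) = -7 + J + k + 2*k²)
46*Z(-84, 17) - (116966 - 145124)/(-246750 + 20495) = 46*(-7 + 17 - 84 + 2*(-84)²) - (116966 - 145124)/(-246750 + 20495) = 46*(-7 + 17 - 84 + 2*7056) - (-28158)/(-226255) = 46*(-7 + 17 - 84 + 14112) - (-28158)*(-1)/226255 = 46*14038 - 1*28158/226255 = 645748 - 28158/226255 = 146103685582/226255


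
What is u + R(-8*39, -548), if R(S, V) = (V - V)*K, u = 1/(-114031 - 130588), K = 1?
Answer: -1/244619 ≈ -4.0880e-6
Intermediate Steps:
u = -1/244619 (u = 1/(-244619) = -1/244619 ≈ -4.0880e-6)
R(S, V) = 0 (R(S, V) = (V - V)*1 = 0*1 = 0)
u + R(-8*39, -548) = -1/244619 + 0 = -1/244619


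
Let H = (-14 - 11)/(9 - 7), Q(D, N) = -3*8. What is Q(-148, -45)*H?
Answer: 300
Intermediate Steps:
Q(D, N) = -24
H = -25/2 ≈ -12.500
Q(-148, -45)*H = -24*(-25/2) = 300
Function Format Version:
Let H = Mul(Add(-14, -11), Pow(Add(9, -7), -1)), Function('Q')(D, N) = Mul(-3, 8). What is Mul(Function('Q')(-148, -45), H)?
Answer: 300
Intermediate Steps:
Function('Q')(D, N) = -24
H = Rational(-25, 2) (H = Mul(-25, Pow(2, -1)) = Mul(-25, Rational(1, 2)) = Rational(-25, 2) ≈ -12.500)
Mul(Function('Q')(-148, -45), H) = Mul(-24, Rational(-25, 2)) = 300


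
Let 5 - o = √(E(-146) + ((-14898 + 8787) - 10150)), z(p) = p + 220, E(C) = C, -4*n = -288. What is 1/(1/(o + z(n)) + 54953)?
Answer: 5748963345/315922799018827 - 3*I*√1823/315922799018827 ≈ 1.8197e-5 - 4.0545e-13*I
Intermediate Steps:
n = 72 (n = -¼*(-288) = 72)
z(p) = 220 + p
o = 5 - 3*I*√1823 (o = 5 - √(-146 + ((-14898 + 8787) - 10150)) = 5 - √(-146 + (-6111 - 10150)) = 5 - √(-146 - 16261) = 5 - √(-16407) = 5 - 3*I*√1823 ≈ 5.0 - 128.09*I)
1/(1/(o + z(n)) + 54953) = 1/(1/((5 - 3*I*√1823) + (220 + 72)) + 54953) = 1/(1/((5 - 3*I*√1823) + 292) + 54953) = 1/(1/(297 - 3*I*√1823) + 54953) = 1/(54953 + 1/(297 - 3*I*√1823))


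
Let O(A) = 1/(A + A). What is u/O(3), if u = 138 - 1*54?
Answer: 504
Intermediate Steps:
O(A) = 1/(2*A)
u = 84 (u = 138 - 54 = 84)
u/O(3) = 84/(((½)/3)) = 84/(((½)*(⅓))) = 84/(⅙) = 84*6 = 504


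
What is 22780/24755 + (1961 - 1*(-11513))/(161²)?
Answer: 184805850/128334871 ≈ 1.4400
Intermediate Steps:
22780/24755 + (1961 - 1*(-11513))/(161²) = 22780*(1/24755) + (1961 + 11513)/25921 = 4556/4951 + 13474*(1/25921) = 4556/4951 + 13474/25921 = 184805850/128334871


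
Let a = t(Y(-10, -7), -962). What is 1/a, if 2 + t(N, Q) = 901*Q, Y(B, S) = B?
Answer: -1/866764 ≈ -1.1537e-6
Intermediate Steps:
t(N, Q) = -2 + 901*Q
a = -866764 (a = -2 + 901*(-962) = -2 - 866762 = -866764)
1/a = 1/(-866764) = -1/866764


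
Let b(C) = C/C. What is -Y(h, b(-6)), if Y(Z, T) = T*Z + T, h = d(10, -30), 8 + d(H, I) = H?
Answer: -3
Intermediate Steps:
b(C) = 1
d(H, I) = -8 + H
h = 2 (h = -8 + 10 = 2)
Y(Z, T) = T + T*Z
-Y(h, b(-6)) = -(1 + 2) = -3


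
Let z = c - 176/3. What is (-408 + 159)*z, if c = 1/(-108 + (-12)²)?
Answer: 175213/12 ≈ 14601.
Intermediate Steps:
c = 1/36 (c = 1/(-108 + 144) = 1/36 ≈ 0.027778)
z = -2111/36 (z = 1/36 - 176/3 = -2111/36 ≈ -58.639)
(-408 + 159)*z = (-408 + 159)*(-2111/36) = -249*(-2111/36) = 175213/12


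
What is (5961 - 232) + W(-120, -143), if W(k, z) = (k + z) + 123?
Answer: 5589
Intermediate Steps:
W(k, z) = 123 + k + z
(5961 - 232) + W(-120, -143) = (5961 - 232) + (123 - 120 - 143) = 5729 - 140 = 5589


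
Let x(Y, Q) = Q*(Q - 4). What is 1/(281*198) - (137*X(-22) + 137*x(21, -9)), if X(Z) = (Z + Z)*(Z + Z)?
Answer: -15648799517/55638 ≈ -2.8126e+5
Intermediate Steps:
X(Z) = 4*Z² (X(Z) = (2*Z)*(2*Z) = 4*Z²)
x(Y, Q) = Q*(-4 + Q)
1/(281*198) - (137*X(-22) + 137*x(21, -9)) = 1/(281*198) - (265232 - 1233*(-4 - 9)) = (1/281)*(1/198) - 137/(1/(4*484 - 9*(-13))) = 1/55638 - 137/(1/(1936 + 117)) = 1/55638 - 137/(1/2053) = 1/55638 - 137/1/2053 = 1/55638 - 137*2053 = 1/55638 - 281261 = -15648799517/55638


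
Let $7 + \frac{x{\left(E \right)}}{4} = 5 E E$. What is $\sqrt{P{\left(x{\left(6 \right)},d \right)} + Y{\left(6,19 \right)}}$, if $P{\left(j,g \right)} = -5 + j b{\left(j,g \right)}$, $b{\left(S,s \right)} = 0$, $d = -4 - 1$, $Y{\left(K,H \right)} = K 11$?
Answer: $\sqrt{61} \approx 7.8102$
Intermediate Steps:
$Y{\left(K,H \right)} = 11 K$
$d = -5$
$x{\left(E \right)} = -28 + 20 E^{2}$ ($x{\left(E \right)} = -28 + 4 \cdot 5 E E = -28 + 4 \cdot 5 E^{2} = -28 + 20 E^{2}$)
$P{\left(j,g \right)} = -5$ ($P{\left(j,g \right)} = -5 + j 0 = -5 + 0 = -5$)
$\sqrt{P{\left(x{\left(6 \right)},d \right)} + Y{\left(6,19 \right)}} = \sqrt{-5 + 11 \cdot 6} = \sqrt{-5 + 66} = \sqrt{61}$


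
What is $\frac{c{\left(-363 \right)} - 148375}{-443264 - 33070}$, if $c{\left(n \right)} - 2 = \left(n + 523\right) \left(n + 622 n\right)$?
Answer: $\frac{36332213}{476334} \approx 76.275$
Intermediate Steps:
$c{\left(n \right)} = 2 + 623 n \left(523 + n\right)$ ($c{\left(n \right)} = 2 + \left(n + 523\right) \left(n + 622 n\right) = 2 + \left(523 + n\right) 623 n = 2 + 623 n \left(523 + n\right)$)
$\frac{c{\left(-363 \right)} - 148375}{-443264 - 33070} = \frac{\left(2 + 623 \left(-363\right)^{2} + 325829 \left(-363\right)\right) - 148375}{-443264 - 33070} = \frac{\left(2 + 623 \cdot 131769 - 118275927\right) - 148375}{-476334} = \left(\left(2 + 82092087 - 118275927\right) - 148375\right) \left(- \frac{1}{476334}\right) = \left(-36183838 - 148375\right) \left(- \frac{1}{476334}\right) = \left(-36332213\right) \left(- \frac{1}{476334}\right) = \frac{36332213}{476334}$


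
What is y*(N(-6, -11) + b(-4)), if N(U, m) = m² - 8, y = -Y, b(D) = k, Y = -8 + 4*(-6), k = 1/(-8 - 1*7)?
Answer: 54208/15 ≈ 3613.9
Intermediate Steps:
k = -1/15 (k = 1/(-8 - 7) = 1/(-15) = -1/15 ≈ -0.066667)
Y = -32 (Y = -8 - 24 = -32)
b(D) = -1/15
y = 32 (y = -1*(-32) = 32)
N(U, m) = -8 + m²
y*(N(-6, -11) + b(-4)) = 32*((-8 + (-11)²) - 1/15) = 32*((-8 + 121) - 1/15) = 32*(113 - 1/15) = 32*(1694/15) = 54208/15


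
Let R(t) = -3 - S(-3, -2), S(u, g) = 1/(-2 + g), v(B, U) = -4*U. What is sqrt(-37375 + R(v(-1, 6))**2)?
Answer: 3*I*sqrt(66431)/4 ≈ 193.31*I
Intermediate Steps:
R(t) = -11/4 (R(t) = -3 - 1/(-2 - 2) = -3 - 1/(-4) = -3 - 1*(-1/4) = -3 + 1/4 = -11/4)
sqrt(-37375 + R(v(-1, 6))**2) = sqrt(-37375 + (-11/4)**2) = sqrt(-37375 + 121/16) = sqrt(-597879/16) = 3*I*sqrt(66431)/4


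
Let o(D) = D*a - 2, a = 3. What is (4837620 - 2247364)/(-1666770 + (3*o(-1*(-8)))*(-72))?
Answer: -1295128/835761 ≈ -1.5496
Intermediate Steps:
o(D) = -2 + 3*D (o(D) = D*3 - 2 = 3*D - 2 = -2 + 3*D)
(4837620 - 2247364)/(-1666770 + (3*o(-1*(-8)))*(-72)) = (4837620 - 2247364)/(-1666770 + (3*(-2 + 3*(-1*(-8))))*(-72)) = 2590256/(-1666770 + (3*(-2 + 3*8))*(-72)) = 2590256/(-1666770 + (3*(-2 + 24))*(-72)) = 2590256/(-1666770 + (3*22)*(-72)) = 2590256/(-1666770 + 66*(-72)) = 2590256/(-1666770 - 4752) = 2590256/(-1671522) = 2590256*(-1/1671522) = -1295128/835761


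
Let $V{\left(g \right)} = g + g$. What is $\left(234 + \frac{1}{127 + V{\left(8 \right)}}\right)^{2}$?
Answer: $\frac{1119772369}{20449} \approx 54759.0$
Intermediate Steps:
$V{\left(g \right)} = 2 g$
$\left(234 + \frac{1}{127 + V{\left(8 \right)}}\right)^{2} = \left(234 + \frac{1}{127 + 2 \cdot 8}\right)^{2} = \left(234 + \frac{1}{127 + 16}\right)^{2} = \left(234 + \frac{1}{143}\right)^{2} = \left(\frac{33463}{143}\right)^{2} = \frac{1119772369}{20449}$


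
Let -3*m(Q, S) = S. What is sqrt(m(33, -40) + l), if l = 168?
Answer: 4*sqrt(102)/3 ≈ 13.466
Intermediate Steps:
m(Q, S) = -S/3
sqrt(m(33, -40) + l) = sqrt(-1/3*(-40) + 168) = sqrt(40/3 + 168) = sqrt(544/3) = 4*sqrt(102)/3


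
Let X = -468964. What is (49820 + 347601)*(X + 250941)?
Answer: -86646918683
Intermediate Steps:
(49820 + 347601)*(X + 250941) = (49820 + 347601)*(-468964 + 250941) = 397421*(-218023) = -86646918683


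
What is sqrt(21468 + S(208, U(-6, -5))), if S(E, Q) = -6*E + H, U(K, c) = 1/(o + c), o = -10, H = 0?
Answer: 2*sqrt(5055) ≈ 142.20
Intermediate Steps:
U(K, c) = 1/(-10 + c)
S(E, Q) = -6*E (S(E, Q) = -6*E + 0 = -6*E)
sqrt(21468 + S(208, U(-6, -5))) = sqrt(21468 - 6*208) = sqrt(21468 - 1248) = sqrt(20220) = 2*sqrt(5055)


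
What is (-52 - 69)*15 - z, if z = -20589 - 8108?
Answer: 26882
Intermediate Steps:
z = -28697
(-52 - 69)*15 - z = (-52 - 69)*15 - 1*(-28697) = -121*15 + 28697 = -1815 + 28697 = 26882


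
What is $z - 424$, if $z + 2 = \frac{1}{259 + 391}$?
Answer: $- \frac{276899}{650} \approx -426.0$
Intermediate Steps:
$z = - \frac{1299}{650}$ ($z = -2 + \frac{1}{259 + 391} = -2 + \frac{1}{650} = - \frac{1299}{650} \approx -1.9985$)
$z - 424 = - \frac{1299}{650} - 424 = - \frac{276899}{650}$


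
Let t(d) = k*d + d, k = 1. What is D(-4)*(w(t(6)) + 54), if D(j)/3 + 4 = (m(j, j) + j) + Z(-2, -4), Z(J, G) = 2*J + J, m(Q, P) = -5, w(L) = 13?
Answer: -3819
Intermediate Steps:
t(d) = 2*d (t(d) = 1*d + d = d + d = 2*d)
Z(J, G) = 3*J
D(j) = -45 + 3*j (D(j) = -12 + 3*((-5 + j) + 3*(-2)) = -12 + 3*((-5 + j) - 6) = -12 + 3*(-11 + j) = -12 + (-33 + 3*j) = -45 + 3*j)
D(-4)*(w(t(6)) + 54) = (-45 + 3*(-4))*(13 + 54) = (-45 - 12)*67 = -57*67 = -3819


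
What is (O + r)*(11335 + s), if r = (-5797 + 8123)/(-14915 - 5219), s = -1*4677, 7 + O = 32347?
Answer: 2167615877986/10067 ≈ 2.1532e+8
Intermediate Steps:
O = 32340 (O = -7 + 32347 = 32340)
s = -4677
r = -1163/10067 (r = 2326/(-20134) = 2326*(-1/20134) = -1163/10067 ≈ -0.11553)
(O + r)*(11335 + s) = (32340 - 1163/10067)*(11335 - 4677) = (325565617/10067)*6658 = 2167615877986/10067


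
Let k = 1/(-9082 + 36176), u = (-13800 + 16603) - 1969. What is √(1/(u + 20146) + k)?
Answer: 43*√923702195/142108030 ≈ 0.0091964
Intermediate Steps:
u = 834 (u = 2803 - 1969 = 834)
k = 1/27094 ≈ 3.6909e-5
√(1/(u + 20146) + k) = √(1/(834 + 20146) + 1/27094) = √(1/20980 + 1/27094) = √(24037/284216060) = 43*√923702195/142108030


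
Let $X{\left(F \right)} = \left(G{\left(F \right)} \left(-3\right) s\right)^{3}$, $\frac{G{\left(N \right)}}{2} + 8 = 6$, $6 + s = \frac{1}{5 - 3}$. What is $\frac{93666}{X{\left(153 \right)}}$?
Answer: $- \frac{15611}{47916} \approx -0.3258$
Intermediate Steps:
$s = - \frac{11}{2}$ ($s = -6 + \frac{1}{5 - 3} = -6 + \frac{1}{2} = - \frac{11}{2} \approx -5.5$)
$G{\left(N \right)} = -4$ ($G{\left(N \right)} = -16 + 2 \cdot 6 = -16 + 12 = -4$)
$X{\left(F \right)} = -287496$ ($X{\left(F \right)} = \left(\left(-4\right) \left(-3\right) \left(- \frac{11}{2}\right)\right)^{3} = \left(12 \left(- \frac{11}{2}\right)\right)^{3} = \left(-66\right)^{3} = -287496$)
$\frac{93666}{X{\left(153 \right)}} = \frac{93666}{-287496} = 93666 \left(- \frac{1}{287496}\right) = - \frac{15611}{47916}$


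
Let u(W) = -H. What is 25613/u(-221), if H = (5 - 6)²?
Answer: -25613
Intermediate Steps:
H = 1 (H = (-1)² = 1)
u(W) = -1 (u(W) = -1*1 = -1)
25613/u(-221) = 25613/(-1) = 25613*(-1) = -25613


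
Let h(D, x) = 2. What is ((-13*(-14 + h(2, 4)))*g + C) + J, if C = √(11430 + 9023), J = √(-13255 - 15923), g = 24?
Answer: 3744 + √20453 + 3*I*√3242 ≈ 3887.0 + 170.82*I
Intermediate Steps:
J = 3*I*√3242 (J = √(-29178) = 3*I*√3242 ≈ 170.82*I)
C = √20453 ≈ 143.01
((-13*(-14 + h(2, 4)))*g + C) + J = (-13*(-14 + 2)*24 + √20453) + 3*I*√3242 = (-13*(-12)*24 + √20453) + 3*I*√3242 = (156*24 + √20453) + 3*I*√3242 = (3744 + √20453) + 3*I*√3242 = 3744 + √20453 + 3*I*√3242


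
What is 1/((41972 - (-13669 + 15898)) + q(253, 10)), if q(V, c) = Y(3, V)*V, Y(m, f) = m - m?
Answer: 1/39743 ≈ 2.5162e-5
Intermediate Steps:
Y(m, f) = 0
q(V, c) = 0 (q(V, c) = 0*V = 0)
1/((41972 - (-13669 + 15898)) + q(253, 10)) = 1/((41972 - (-13669 + 15898)) + 0) = 1/((41972 - 1*2229) + 0) = 1/((41972 - 2229) + 0) = 1/(39743 + 0) = 1/39743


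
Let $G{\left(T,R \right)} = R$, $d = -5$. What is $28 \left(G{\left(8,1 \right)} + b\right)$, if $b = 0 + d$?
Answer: $-112$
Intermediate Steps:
$b = -5$ ($b = 0 - 5 = -5$)
$28 \left(G{\left(8,1 \right)} + b\right) = 28 \left(1 - 5\right) = 28 \left(-4\right) = -112$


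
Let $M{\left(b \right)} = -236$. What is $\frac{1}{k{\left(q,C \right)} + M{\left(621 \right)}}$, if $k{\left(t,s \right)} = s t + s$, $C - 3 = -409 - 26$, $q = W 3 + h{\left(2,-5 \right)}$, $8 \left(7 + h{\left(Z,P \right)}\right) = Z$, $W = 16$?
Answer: $- \frac{1}{18488} \approx -5.4089 \cdot 10^{-5}$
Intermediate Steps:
$h{\left(Z,P \right)} = -7 + \frac{Z}{8}$
$q = \frac{165}{4}$ ($q = 16 \cdot 3 + \left(-7 + \frac{1}{8} \cdot 2\right) = 48 + \left(-7 + \frac{1}{4}\right) = 48 - \frac{27}{4} = \frac{165}{4} \approx 41.25$)
$C = -432$ ($C = 3 - 435 = -432$)
$k{\left(t,s \right)} = s + s t$
$\frac{1}{k{\left(q,C \right)} + M{\left(621 \right)}} = \frac{1}{- 432 \left(1 + \frac{165}{4}\right) - 236} = \frac{1}{\left(-432\right) \frac{169}{4} - 236} = \frac{1}{-18252 - 236} = \frac{1}{-18488} = - \frac{1}{18488}$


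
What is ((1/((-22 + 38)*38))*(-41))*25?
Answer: -1025/608 ≈ -1.6859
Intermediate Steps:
((1/((-22 + 38)*38))*(-41))*25 = (((1/38)/16)*(-41))*25 = (((1/16)*(1/38))*(-41))*25 = ((1/608)*(-41))*25 = -41/608*25 = -1025/608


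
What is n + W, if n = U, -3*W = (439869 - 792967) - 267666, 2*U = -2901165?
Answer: -7461967/6 ≈ -1.2437e+6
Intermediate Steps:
U = -2901165/2 (U = (½)*(-2901165) = -2901165/2 ≈ -1.4506e+6)
W = 620764/3 (W = -((439869 - 792967) - 267666)/3 = -(-353098 - 267666)/3 = -⅓*(-620764) = 620764/3 ≈ 2.0692e+5)
n = -2901165/2 ≈ -1.4506e+6
n + W = -2901165/2 + 620764/3 = -7461967/6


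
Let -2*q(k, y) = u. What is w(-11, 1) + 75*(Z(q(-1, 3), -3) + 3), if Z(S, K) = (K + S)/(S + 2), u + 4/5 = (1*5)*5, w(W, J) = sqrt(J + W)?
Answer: 34050/101 + I*sqrt(10) ≈ 337.13 + 3.1623*I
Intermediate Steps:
u = 121/5 (u = -4/5 + (1*5)*5 = -4/5 + 5*5 = -4/5 + 25 = 121/5 ≈ 24.200)
q(k, y) = -121/10 (q(k, y) = -1/2*121/5 = -121/10)
Z(S, K) = (K + S)/(2 + S)
w(-11, 1) + 75*(Z(q(-1, 3), -3) + 3) = sqrt(1 - 11) + 75*((-3 - 121/10)/(2 - 121/10) + 3) = sqrt(-10) + 75*(-151/10/(-101/10) + 3) = I*sqrt(10) + 75*(-10/101*(-151/10) + 3) = I*sqrt(10) + 75*(151/101 + 3) = I*sqrt(10) + 75*(454/101) = I*sqrt(10) + 34050/101 = 34050/101 + I*sqrt(10)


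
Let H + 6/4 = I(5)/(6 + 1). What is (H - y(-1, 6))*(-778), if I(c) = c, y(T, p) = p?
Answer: 36955/7 ≈ 5279.3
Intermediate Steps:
H = -11/14 (H = -3/2 + 5/(6 + 1) = -3/2 + 5/7 = -11/14 ≈ -0.78571)
(H - y(-1, 6))*(-778) = (-11/14 - 1*6)*(-778) = (-11/14 - 6)*(-778) = -95/14*(-778) = 36955/7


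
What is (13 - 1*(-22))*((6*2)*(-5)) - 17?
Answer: -2117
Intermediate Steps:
(13 - 1*(-22))*((6*2)*(-5)) - 17 = (13 + 22)*(12*(-5)) - 17 = 35*(-60) - 17 = -2100 - 17 = -2117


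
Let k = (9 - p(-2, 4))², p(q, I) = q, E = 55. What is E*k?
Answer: 6655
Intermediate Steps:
k = 121 (k = (9 - 1*(-2))² = (9 + 2)² = 11² = 121)
E*k = 55*121 = 6655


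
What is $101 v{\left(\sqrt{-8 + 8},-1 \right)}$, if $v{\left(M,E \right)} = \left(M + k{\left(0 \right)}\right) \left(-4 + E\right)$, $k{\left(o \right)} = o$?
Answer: $0$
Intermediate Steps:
$v{\left(M,E \right)} = M \left(-4 + E\right)$ ($v{\left(M,E \right)} = \left(M + 0\right) \left(-4 + E\right) = M \left(-4 + E\right)$)
$101 v{\left(\sqrt{-8 + 8},-1 \right)} = 101 \sqrt{-8 + 8} \left(-4 - 1\right) = 101 \sqrt{0} \left(-5\right) = 101 \cdot 0 \left(-5\right) = 101 \cdot 0 = 0$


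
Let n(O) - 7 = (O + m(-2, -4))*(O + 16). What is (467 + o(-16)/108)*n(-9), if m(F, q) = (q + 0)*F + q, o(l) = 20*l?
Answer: -350812/27 ≈ -12993.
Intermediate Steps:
m(F, q) = q + F*q (m(F, q) = q*F + q = F*q + q = q + F*q)
n(O) = 7 + (4 + O)*(16 + O) (n(O) = 7 + (O - 4*(1 - 2))*(O + 16) = 7 + (O - 4*(-1))*(16 + O) = 7 + (O + 4)*(16 + O) = 7 + (4 + O)*(16 + O))
(467 + o(-16)/108)*n(-9) = (467 + (20*(-16))/108)*(71 + (-9)² + 20*(-9)) = (467 - 320*1/108)*(71 + 81 - 180) = (467 - 80/27)*(-28) = (12529/27)*(-28) = -350812/27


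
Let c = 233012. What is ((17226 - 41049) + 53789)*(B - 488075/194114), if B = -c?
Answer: -677701758194469/97057 ≈ -6.9825e+9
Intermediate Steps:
B = -233012 (B = -1*233012 = -233012)
((17226 - 41049) + 53789)*(B - 488075/194114) = ((17226 - 41049) + 53789)*(-233012 - 488075/194114) = (-23823 + 53789)*(-233012 - 488075*1/194114) = 29966*(-233012 - 488075/194114) = 29966*(-45231379443/194114) = -677701758194469/97057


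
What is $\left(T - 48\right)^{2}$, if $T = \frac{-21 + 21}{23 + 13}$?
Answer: $2304$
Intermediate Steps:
$T = 0$ ($T = \frac{0}{36} = 0 \cdot \frac{1}{36} = 0$)
$\left(T - 48\right)^{2} = \left(0 - 48\right)^{2} = \left(-48\right)^{2} = 2304$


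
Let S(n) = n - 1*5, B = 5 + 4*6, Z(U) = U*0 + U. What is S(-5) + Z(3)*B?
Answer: 77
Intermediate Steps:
Z(U) = U (Z(U) = 0 + U = U)
B = 29 (B = 5 + 24 = 29)
S(n) = -5 + n (S(n) = n - 5 = -5 + n)
S(-5) + Z(3)*B = (-5 - 5) + 3*29 = -10 + 87 = 77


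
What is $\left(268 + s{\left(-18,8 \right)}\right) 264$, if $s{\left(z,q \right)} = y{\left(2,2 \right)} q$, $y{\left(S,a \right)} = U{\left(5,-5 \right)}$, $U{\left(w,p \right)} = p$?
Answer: $60192$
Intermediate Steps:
$y{\left(S,a \right)} = -5$
$s{\left(z,q \right)} = - 5 q$
$\left(268 + s{\left(-18,8 \right)}\right) 264 = \left(268 - 40\right) 264 = 228 \cdot 264 = 60192$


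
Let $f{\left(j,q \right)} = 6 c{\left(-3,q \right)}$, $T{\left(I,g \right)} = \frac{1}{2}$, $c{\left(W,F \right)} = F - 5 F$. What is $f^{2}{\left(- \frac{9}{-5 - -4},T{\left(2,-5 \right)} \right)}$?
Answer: $144$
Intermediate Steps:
$c{\left(W,F \right)} = - 4 F$
$T{\left(I,g \right)} = \frac{1}{2}$
$f{\left(j,q \right)} = - 24 q$ ($f{\left(j,q \right)} = 6 \left(- 4 q\right) = - 24 q$)
$f^{2}{\left(- \frac{9}{-5 - -4},T{\left(2,-5 \right)} \right)} = \left(\left(-24\right) \frac{1}{2}\right)^{2} = \left(-12\right)^{2} = 144$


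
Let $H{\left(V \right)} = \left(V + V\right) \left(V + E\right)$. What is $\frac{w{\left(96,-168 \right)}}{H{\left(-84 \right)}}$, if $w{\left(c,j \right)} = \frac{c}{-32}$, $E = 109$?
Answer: $\frac{1}{1400} \approx 0.00071429$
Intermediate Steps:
$w{\left(c,j \right)} = - \frac{c}{32}$ ($w{\left(c,j \right)} = c \left(- \frac{1}{32}\right) = - \frac{c}{32}$)
$H{\left(V \right)} = 2 V \left(109 + V\right)$ ($H{\left(V \right)} = \left(V + V\right) \left(V + 109\right) = 2 V \left(109 + V\right)$)
$\frac{w{\left(96,-168 \right)}}{H{\left(-84 \right)}} = \frac{\left(- \frac{1}{32}\right) 96}{2 \left(-84\right) \left(109 - 84\right)} = - \frac{3}{2 \left(-84\right) 25} = - \frac{3}{-4200} = \left(-3\right) \left(- \frac{1}{4200}\right) = \frac{1}{1400}$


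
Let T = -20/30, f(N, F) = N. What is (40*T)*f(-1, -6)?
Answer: 80/3 ≈ 26.667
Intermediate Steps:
T = -⅔ (T = -20*1/30 = -⅔ ≈ -0.66667)
(40*T)*f(-1, -6) = (40*(-⅔))*(-1) = -80/3*(-1) = 80/3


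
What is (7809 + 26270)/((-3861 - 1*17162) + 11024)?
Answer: -34079/9999 ≈ -3.4082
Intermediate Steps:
(7809 + 26270)/((-3861 - 1*17162) + 11024) = 34079/((-3861 - 17162) + 11024) = 34079/(-21023 + 11024) = 34079/(-9999) = 34079*(-1/9999) = -34079/9999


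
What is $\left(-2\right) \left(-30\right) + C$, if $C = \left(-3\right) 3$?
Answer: $51$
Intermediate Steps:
$C = -9$
$\left(-2\right) \left(-30\right) + C = \left(-2\right) \left(-30\right) - 9 = 60 - 9 = 51$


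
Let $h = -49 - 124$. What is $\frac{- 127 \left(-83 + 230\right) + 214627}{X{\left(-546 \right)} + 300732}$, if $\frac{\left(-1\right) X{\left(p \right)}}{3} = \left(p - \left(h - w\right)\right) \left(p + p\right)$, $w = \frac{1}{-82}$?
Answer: $- \frac{4017139}{18885747} \approx -0.21271$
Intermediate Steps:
$w = - \frac{1}{82} \approx -0.012195$
$h = -173$ ($h = -49 - 124 = -173$)
$X{\left(p \right)} = - 6 p \left(\frac{14185}{82} + p\right)$ ($X{\left(p \right)} = - 3 \left(p - - \frac{14185}{82}\right) \left(p + p\right) = - 3 \left(p + \left(- \frac{1}{82} + 173\right)\right) 2 p = - 3 \left(p + \frac{14185}{82}\right) 2 p = - 3 \left(\frac{14185}{82} + p\right) 2 p = - 3 \cdot 2 p \left(\frac{14185}{82} + p\right) = - 6 p \left(\frac{14185}{82} + p\right)$)
$\frac{- 127 \left(-83 + 230\right) + 214627}{X{\left(-546 \right)} + 300732} = \frac{- 127 \left(-83 + 230\right) + 214627}{\left(- \frac{3}{41}\right) \left(-546\right) \left(14185 + 82 \left(-546\right)\right) + 300732} = \frac{\left(-127\right) 147 + 214627}{\left(- \frac{3}{41}\right) \left(-546\right) \left(14185 - 44772\right) + 300732} = \frac{-18669 + 214627}{\left(- \frac{3}{41}\right) \left(-546\right) \left(-30587\right) + 300732} = \frac{195958}{- \frac{50101506}{41} + 300732} = \frac{195958}{- \frac{37771494}{41}} = 195958 \left(- \frac{41}{37771494}\right) = - \frac{4017139}{18885747}$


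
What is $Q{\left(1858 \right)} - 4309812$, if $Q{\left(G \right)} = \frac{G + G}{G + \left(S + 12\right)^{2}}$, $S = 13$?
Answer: $- \frac{10701259480}{2483} \approx -4.3098 \cdot 10^{6}$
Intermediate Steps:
$Q{\left(G \right)} = \frac{2 G}{625 + G}$ ($Q{\left(G \right)} = \frac{G + G}{G + \left(13 + 12\right)^{2}} = \frac{2 G}{G + 25^{2}} = \frac{2 G}{G + 625} = \frac{2 G}{625 + G}$)
$Q{\left(1858 \right)} - 4309812 = 2 \cdot 1858 \frac{1}{625 + 1858} - 4309812 = 2 \cdot 1858 \cdot \frac{1}{2483} - 4309812 = \frac{3716}{2483} - 4309812 = - \frac{10701259480}{2483}$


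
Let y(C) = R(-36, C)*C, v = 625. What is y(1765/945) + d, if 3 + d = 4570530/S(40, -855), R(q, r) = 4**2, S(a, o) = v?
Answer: 173401159/23625 ≈ 7339.7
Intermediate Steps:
S(a, o) = 625
R(q, r) = 16
d = 913731/125 (d = -3 + 4570530/625 = -3 + 4570530*(1/625) = -3 + 914106/125 = 913731/125 ≈ 7309.8)
y(C) = 16*C
y(1765/945) + d = 16*(1765/945) + 913731/125 = 16*(1765*(1/945)) + 913731/125 = 16*(353/189) + 913731/125 = 5648/189 + 913731/125 = 173401159/23625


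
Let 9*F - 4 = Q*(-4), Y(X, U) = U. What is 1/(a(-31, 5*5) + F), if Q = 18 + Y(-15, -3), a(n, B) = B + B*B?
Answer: 9/5794 ≈ 0.0015533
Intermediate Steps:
a(n, B) = B + B²
Q = 15 (Q = 18 - 3 = 15)
F = -56/9 (F = 4/9 + (15*(-4))/9 = 4/9 + (⅑)*(-60) = 4/9 - 20/3 = -56/9 ≈ -6.2222)
1/(a(-31, 5*5) + F) = 1/((5*5)*(1 + 5*5) - 56/9) = 1/(25*(1 + 25) - 56/9) = 1/(25*26 - 56/9) = 1/(650 - 56/9) = 1/(5794/9) = 9/5794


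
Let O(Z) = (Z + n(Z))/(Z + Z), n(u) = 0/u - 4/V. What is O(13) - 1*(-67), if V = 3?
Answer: 5261/78 ≈ 67.449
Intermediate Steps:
n(u) = -4/3 (n(u) = 0/u - 4/3 = 0 - 4*1/3 = 0 - 4/3 = -4/3)
O(Z) = (-4/3 + Z)/(2*Z) (O(Z) = (Z - 4/3)/(Z + Z) = (-4/3 + Z)/((2*Z)) = (-4/3 + Z)*(1/(2*Z)) = (-4/3 + Z)/(2*Z))
O(13) - 1*(-67) = (1/6)*(-4 + 3*13)/13 - 1*(-67) = (1/6)*(1/13)*(-4 + 39) + 67 = (1/6)*(1/13)*35 + 67 = 35/78 + 67 = 5261/78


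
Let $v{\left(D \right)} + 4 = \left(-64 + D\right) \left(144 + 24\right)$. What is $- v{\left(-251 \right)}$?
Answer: $52924$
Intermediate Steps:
$v{\left(D \right)} = -10756 + 168 D$ ($v{\left(D \right)} = -4 + \left(-64 + D\right) \left(144 + 24\right) = -4 + \left(-64 + D\right) 168 = -4 + \left(-10752 + 168 D\right) = -10756 + 168 D$)
$- v{\left(-251 \right)} = - (-10756 + 168 \left(-251\right)) = - (-10756 - 42168) = \left(-1\right) \left(-52924\right) = 52924$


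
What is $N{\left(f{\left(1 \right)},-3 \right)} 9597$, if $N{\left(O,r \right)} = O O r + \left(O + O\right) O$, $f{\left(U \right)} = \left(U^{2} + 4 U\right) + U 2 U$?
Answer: $-470253$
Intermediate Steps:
$f{\left(U \right)} = 3 U^{2} + 4 U$ ($f{\left(U \right)} = \left(U^{2} + 4 U\right) + 2 U U = \left(U^{2} + 4 U\right) + 2 U^{2} = 3 U^{2} + 4 U$)
$N{\left(O,r \right)} = 2 O^{2} + r O^{2}$ ($N{\left(O,r \right)} = O^{2} r + 2 O O = r O^{2} + 2 O^{2} = 2 O^{2} + r O^{2}$)
$N{\left(f{\left(1 \right)},-3 \right)} 9597 = \left(1 \left(4 + 3 \cdot 1\right)\right)^{2} \left(2 - 3\right) 9597 = \left(1 \left(4 + 3\right)\right)^{2} \left(-1\right) 9597 = \left(1 \cdot 7\right)^{2} \left(-1\right) 9597 = 7^{2} \left(-1\right) 9597 = 49 \left(-1\right) 9597 = \left(-49\right) 9597 = -470253$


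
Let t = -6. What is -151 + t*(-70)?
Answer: 269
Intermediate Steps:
-151 + t*(-70) = -151 - 6*(-70) = -151 + 420 = 269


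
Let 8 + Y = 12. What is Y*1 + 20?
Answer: 24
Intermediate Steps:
Y = 4 (Y = -8 + 12 = 4)
Y*1 + 20 = 4*1 + 20 = 4 + 20 = 24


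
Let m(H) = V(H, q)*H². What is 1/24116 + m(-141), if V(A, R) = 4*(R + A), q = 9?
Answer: -253149703487/24116 ≈ -1.0497e+7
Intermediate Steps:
V(A, R) = 4*A + 4*R (V(A, R) = 4*(A + R) = 4*A + 4*R)
m(H) = H²*(36 + 4*H) (m(H) = (4*H + 4*9)*H² = (4*H + 36)*H² = (36 + 4*H)*H² = H²*(36 + 4*H))
1/24116 + m(-141) = 1/24116 + 4*(-141)²*(9 - 141) = 1/24116 + 4*19881*(-132) = 1/24116 - 10497168 = -253149703487/24116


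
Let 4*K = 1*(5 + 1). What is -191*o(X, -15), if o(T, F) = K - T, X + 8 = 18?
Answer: 3247/2 ≈ 1623.5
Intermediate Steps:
K = 3/2 (K = (1*(5 + 1))/4 = (1*6)/4 = (¼)*6 = 3/2 ≈ 1.5000)
X = 10 (X = -8 + 18 = 10)
o(T, F) = 3/2 - T
-191*o(X, -15) = -191*(3/2 - 1*10) = -191*(3/2 - 10) = -191*(-17/2) = 3247/2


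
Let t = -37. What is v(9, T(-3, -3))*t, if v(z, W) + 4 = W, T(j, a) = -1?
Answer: 185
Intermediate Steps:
v(z, W) = -4 + W
v(9, T(-3, -3))*t = (-4 - 1)*(-37) = -5*(-37) = 185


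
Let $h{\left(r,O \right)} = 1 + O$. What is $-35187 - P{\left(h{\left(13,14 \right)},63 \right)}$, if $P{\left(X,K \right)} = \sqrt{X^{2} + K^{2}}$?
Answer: $-35187 - 3 \sqrt{466} \approx -35252.0$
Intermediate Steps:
$P{\left(X,K \right)} = \sqrt{K^{2} + X^{2}}$
$-35187 - P{\left(h{\left(13,14 \right)},63 \right)} = -35187 - \sqrt{63^{2} + \left(1 + 14\right)^{2}} = -35187 - \sqrt{3969 + 15^{2}} = -35187 - \sqrt{3969 + 225} = -35187 - \sqrt{4194} = -35187 - 3 \sqrt{466}$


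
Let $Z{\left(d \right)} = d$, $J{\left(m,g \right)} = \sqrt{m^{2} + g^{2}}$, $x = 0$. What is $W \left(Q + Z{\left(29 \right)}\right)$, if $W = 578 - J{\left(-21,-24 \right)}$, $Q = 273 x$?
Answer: $16762 - 87 \sqrt{113} \approx 15837.0$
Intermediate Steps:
$J{\left(m,g \right)} = \sqrt{g^{2} + m^{2}}$
$Q = 0$ ($Q = 273 \cdot 0 = 0$)
$W = 578 - 3 \sqrt{113}$ ($W = 578 - \sqrt{\left(-24\right)^{2} + \left(-21\right)^{2}} = 578 - \sqrt{576 + 441} = 578 - \sqrt{1017} = 578 - 3 \sqrt{113} \approx 546.11$)
$W \left(Q + Z{\left(29 \right)}\right) = \left(578 - 3 \sqrt{113}\right) \left(0 + 29\right) = \left(578 - 3 \sqrt{113}\right) 29 = 16762 - 87 \sqrt{113}$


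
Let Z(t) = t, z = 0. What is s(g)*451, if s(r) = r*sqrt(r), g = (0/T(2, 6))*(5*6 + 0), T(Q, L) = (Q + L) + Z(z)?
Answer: 0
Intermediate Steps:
T(Q, L) = L + Q (T(Q, L) = (Q + L) + 0 = (L + Q) + 0 = L + Q)
g = 0 (g = (0/(6 + 2))*(5*6 + 0) = (0/8)*(30 + 0) = (0*(1/8))*30 = 0*30 = 0)
s(r) = r**(3/2)
s(g)*451 = 0**(3/2)*451 = 0*451 = 0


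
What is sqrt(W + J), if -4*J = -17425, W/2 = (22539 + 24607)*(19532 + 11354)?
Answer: 27*sqrt(15979737)/2 ≈ 53966.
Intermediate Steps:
W = 2912302712 (W = 2*((22539 + 24607)*(19532 + 11354)) = 2*(47146*30886) = 2*1456151356 = 2912302712)
J = 17425/4 (J = -1/4*(-17425) = 17425/4 ≈ 4356.3)
sqrt(W + J) = sqrt(2912302712 + 17425/4) = sqrt(11649228273/4) = 27*sqrt(15979737)/2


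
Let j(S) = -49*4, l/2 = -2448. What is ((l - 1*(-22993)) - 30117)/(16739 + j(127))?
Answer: -12020/16543 ≈ -0.72659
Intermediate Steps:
l = -4896 (l = 2*(-2448) = -4896)
j(S) = -196
((l - 1*(-22993)) - 30117)/(16739 + j(127)) = ((-4896 - 1*(-22993)) - 30117)/(16739 - 196) = ((-4896 + 22993) - 30117)/16543 = (18097 - 30117)*(1/16543) = -12020*1/16543 = -12020/16543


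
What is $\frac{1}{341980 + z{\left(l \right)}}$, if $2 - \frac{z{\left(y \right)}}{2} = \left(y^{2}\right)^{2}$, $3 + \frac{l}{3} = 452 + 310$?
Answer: $- \frac{1}{53762829264898} \approx -1.86 \cdot 10^{-14}$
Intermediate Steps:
$l = 2277$ ($l = -9 + 3 \left(452 + 310\right) = -9 + 3 \cdot 762 = -9 + 2286 = 2277$)
$z{\left(y \right)} = 4 - 2 y^{4}$ ($z{\left(y \right)} = 4 - 2 \left(y^{2}\right)^{2} = 4 - 2 y^{4}$)
$\frac{1}{341980 + z{\left(l \right)}} = \frac{1}{341980 + \left(4 - 2 \cdot 2277^{4}\right)} = \frac{1}{341980 + \left(4 - 53762829606882\right)} = \frac{1}{341980 - 53762829606878} = \frac{1}{-53762829264898} = - \frac{1}{53762829264898}$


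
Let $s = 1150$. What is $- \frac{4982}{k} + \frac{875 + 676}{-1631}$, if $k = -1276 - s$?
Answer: $\frac{2181458}{1978403} \approx 1.1026$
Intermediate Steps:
$k = -2426$ ($k = -1276 - 1150 = -2426$)
$- \frac{4982}{k} + \frac{875 + 676}{-1631} = - \frac{4982}{-2426} + \frac{875 + 676}{-1631} = \left(-4982\right) \left(- \frac{1}{2426}\right) + 1551 \left(- \frac{1}{1631}\right) = \frac{2491}{1213} - \frac{1551}{1631} = \frac{2181458}{1978403}$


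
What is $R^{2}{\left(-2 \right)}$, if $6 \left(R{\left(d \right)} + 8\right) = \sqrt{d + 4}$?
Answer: $\frac{\left(48 - \sqrt{2}\right)^{2}}{36} \approx 60.284$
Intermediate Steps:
$R{\left(d \right)} = -8 + \frac{\sqrt{4 + d}}{6}$ ($R{\left(d \right)} = -8 + \frac{\sqrt{d + 4}}{6} = -8 + \frac{\sqrt{4 + d}}{6}$)
$R^{2}{\left(-2 \right)} = \left(-8 + \frac{\sqrt{4 - 2}}{6}\right)^{2} = \left(-8 + \frac{\sqrt{2}}{6}\right)^{2}$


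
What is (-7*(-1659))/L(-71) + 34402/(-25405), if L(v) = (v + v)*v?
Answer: -51812699/256133210 ≈ -0.20229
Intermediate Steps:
L(v) = 2*v**2 (L(v) = (2*v)*v = 2*v**2)
(-7*(-1659))/L(-71) + 34402/(-25405) = (-7*(-1659))/((2*(-71)**2)) + 34402/(-25405) = 11613/((2*5041)) + 34402*(-1/25405) = 11613/10082 - 34402/25405 = -51812699/256133210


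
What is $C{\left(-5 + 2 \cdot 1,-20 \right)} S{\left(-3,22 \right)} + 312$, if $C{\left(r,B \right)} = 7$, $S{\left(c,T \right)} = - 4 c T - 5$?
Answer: $2125$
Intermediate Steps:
$S{\left(c,T \right)} = -5 - 4 T c$ ($S{\left(c,T \right)} = - 4 T c - 5 = -5 - 4 T c$)
$C{\left(-5 + 2 \cdot 1,-20 \right)} S{\left(-3,22 \right)} + 312 = 7 \left(-5 - 88 \left(-3\right)\right) + 312 = 7 \left(-5 + 264\right) + 312 = 7 \cdot 259 + 312 = 1813 + 312 = 2125$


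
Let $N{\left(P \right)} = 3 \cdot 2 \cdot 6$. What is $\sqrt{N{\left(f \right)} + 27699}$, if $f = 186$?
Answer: $43 \sqrt{15} \approx 166.54$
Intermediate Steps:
$N{\left(P \right)} = 36$ ($N{\left(P \right)} = 6 \cdot 6 = 36$)
$\sqrt{N{\left(f \right)} + 27699} = \sqrt{36 + 27699} = \sqrt{27735} = 43 \sqrt{15}$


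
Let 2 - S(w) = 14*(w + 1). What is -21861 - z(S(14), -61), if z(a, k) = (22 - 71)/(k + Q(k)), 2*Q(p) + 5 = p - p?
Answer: -2776445/127 ≈ -21862.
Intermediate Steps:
Q(p) = -5/2 (Q(p) = -5/2 + (p - p)/2 = -5/2 + (1/2)*0 = -5/2 + 0 = -5/2)
S(w) = -12 - 14*w (S(w) = 2 - 14*(w + 1) = 2 - 14*(1 + w) = 2 - (14 + 14*w) = 2 + (-14 - 14*w) = -12 - 14*w)
z(a, k) = -49/(-5/2 + k) (z(a, k) = (22 - 71)/(k - 5/2) = -49/(-5/2 + k))
-21861 - z(S(14), -61) = -21861 - (-98)/(-5 + 2*(-61)) = -21861 - (-98)/(-5 - 122) = -21861 - (-98)/(-127) = -21861 - (-98)*(-1)/127 = -21861 - 1*98/127 = -21861 - 98/127 = -2776445/127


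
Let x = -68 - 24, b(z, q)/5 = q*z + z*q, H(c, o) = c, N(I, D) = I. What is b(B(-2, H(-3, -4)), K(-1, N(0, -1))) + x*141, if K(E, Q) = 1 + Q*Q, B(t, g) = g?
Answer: -13002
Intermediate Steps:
K(E, Q) = 1 + Q²
b(z, q) = 10*q*z (b(z, q) = 5*(q*z + z*q) = 5*(q*z + q*z) = 5*(2*q*z) = 10*q*z)
x = -92
b(B(-2, H(-3, -4)), K(-1, N(0, -1))) + x*141 = 10*(1 + 0²)*(-3) - 92*141 = 10*(1 + 0)*(-3) - 12972 = 10*1*(-3) - 12972 = -30 - 12972 = -13002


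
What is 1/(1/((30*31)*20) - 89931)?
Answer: -18600/1672716599 ≈ -1.1120e-5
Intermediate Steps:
1/(1/((30*31)*20) - 89931) = 1/(1/(930*20) - 89931) = 1/(1/18600 - 89931) = 1/(-1672716599/18600) = -18600/1672716599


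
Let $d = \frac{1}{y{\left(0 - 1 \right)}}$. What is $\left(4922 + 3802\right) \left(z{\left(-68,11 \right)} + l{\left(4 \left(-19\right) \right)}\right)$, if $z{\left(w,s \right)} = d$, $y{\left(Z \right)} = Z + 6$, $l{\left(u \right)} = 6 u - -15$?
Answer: $- \frac{19227696}{5} \approx -3.8455 \cdot 10^{6}$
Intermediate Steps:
$l{\left(u \right)} = 15 + 6 u$ ($l{\left(u \right)} = 6 u + 15 = 15 + 6 u$)
$y{\left(Z \right)} = 6 + Z$
$d = \frac{1}{5}$ ($d = \frac{1}{6 + \left(0 - 1\right)} = \frac{1}{6 - 1} = \frac{1}{5} \approx 0.2$)
$z{\left(w,s \right)} = \frac{1}{5}$
$\left(4922 + 3802\right) \left(z{\left(-68,11 \right)} + l{\left(4 \left(-19\right) \right)}\right) = \left(4922 + 3802\right) \left(\frac{1}{5} + \left(15 + 6 \cdot 4 \left(-19\right)\right)\right) = 8724 \left(\frac{1}{5} + \left(15 + 6 \left(-76\right)\right)\right) = 8724 \left(\frac{1}{5} + \left(15 - 456\right)\right) = 8724 \left(\frac{1}{5} - 441\right) = 8724 \left(- \frac{2204}{5}\right) = - \frac{19227696}{5}$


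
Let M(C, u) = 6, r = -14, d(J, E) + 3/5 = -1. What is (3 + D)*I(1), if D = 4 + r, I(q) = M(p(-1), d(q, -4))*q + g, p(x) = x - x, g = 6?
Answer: -84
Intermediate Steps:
d(J, E) = -8/5 (d(J, E) = -⅗ - 1 = -8/5)
p(x) = 0
I(q) = 6 + 6*q (I(q) = 6*q + 6 = 6 + 6*q)
D = -10 (D = 4 - 14 = -10)
(3 + D)*I(1) = (3 - 10)*(6 + 6*1) = -7*(6 + 6) = -7*12 = -84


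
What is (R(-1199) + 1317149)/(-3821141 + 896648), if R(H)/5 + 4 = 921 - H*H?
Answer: 5866271/2924493 ≈ 2.0059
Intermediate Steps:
R(H) = 4585 - 5*H**2 (R(H) = -20 + 5*(921 - H*H) = -20 + 5*(921 - H**2) = -20 + (4605 - 5*H**2) = 4585 - 5*H**2)
(R(-1199) + 1317149)/(-3821141 + 896648) = ((4585 - 5*(-1199)**2) + 1317149)/(-3821141 + 896648) = ((4585 - 5*1437601) + 1317149)/(-2924493) = ((4585 - 7188005) + 1317149)*(-1/2924493) = (-7183420 + 1317149)*(-1/2924493) = -5866271*(-1/2924493) = 5866271/2924493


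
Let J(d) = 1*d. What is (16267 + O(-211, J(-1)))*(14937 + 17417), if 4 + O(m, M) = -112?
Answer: 522549454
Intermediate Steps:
J(d) = d
O(m, M) = -116 (O(m, M) = -4 - 112 = -116)
(16267 + O(-211, J(-1)))*(14937 + 17417) = (16267 - 116)*(14937 + 17417) = 16151*32354 = 522549454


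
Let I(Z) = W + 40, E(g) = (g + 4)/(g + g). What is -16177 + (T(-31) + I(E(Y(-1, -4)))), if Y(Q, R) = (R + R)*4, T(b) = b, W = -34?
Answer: -16202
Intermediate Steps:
Y(Q, R) = 8*R (Y(Q, R) = (2*R)*4 = 8*R)
E(g) = (4 + g)/(2*g) (E(g) = (4 + g)/((2*g)) = (4 + g)*(1/(2*g)) = (4 + g)/(2*g))
I(Z) = 6 (I(Z) = -34 + 40 = 6)
-16177 + (T(-31) + I(E(Y(-1, -4)))) = -16177 + (-31 + 6) = -16177 - 25 = -16202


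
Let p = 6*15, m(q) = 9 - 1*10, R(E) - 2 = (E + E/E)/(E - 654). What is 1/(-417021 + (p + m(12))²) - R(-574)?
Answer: -154895641/62796850 ≈ -2.4666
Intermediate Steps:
R(E) = 2 + (1 + E)/(-654 + E) (R(E) = 2 + (E + E/E)/(E - 654) = 2 + (E + 1)/(-654 + E) = 2 + (1 + E)/(-654 + E))
m(q) = -1 (m(q) = 9 - 10 = -1)
p = 90
1/(-417021 + (p + m(12))²) - R(-574) = 1/(-417021 + (90 - 1)²) - (-1307 + 3*(-574))/(-654 - 574) = 1/(-417021 + 89²) - (-1307 - 1722)/(-1228) = 1/(-417021 + 7921) - (-1)*(-3029)/1228 = 1/(-409100) - 1*3029/1228 = -1/409100 - 3029/1228 = -154895641/62796850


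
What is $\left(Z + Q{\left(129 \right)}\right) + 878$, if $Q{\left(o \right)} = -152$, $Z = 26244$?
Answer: $26970$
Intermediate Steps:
$\left(Z + Q{\left(129 \right)}\right) + 878 = \left(26244 - 152\right) + 878 = 26092 + 878 = 26970$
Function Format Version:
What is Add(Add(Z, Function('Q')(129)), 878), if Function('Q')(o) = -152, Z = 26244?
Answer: 26970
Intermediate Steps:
Add(Add(Z, Function('Q')(129)), 878) = Add(Add(26244, -152), 878) = Add(26092, 878) = 26970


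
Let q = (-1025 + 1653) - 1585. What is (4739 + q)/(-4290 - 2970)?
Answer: -1891/3630 ≈ -0.52094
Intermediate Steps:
q = -957 (q = 628 - 1585 = -957)
(4739 + q)/(-4290 - 2970) = (4739 - 957)/(-4290 - 2970) = 3782/(-7260) = 3782*(-1/7260) = -1891/3630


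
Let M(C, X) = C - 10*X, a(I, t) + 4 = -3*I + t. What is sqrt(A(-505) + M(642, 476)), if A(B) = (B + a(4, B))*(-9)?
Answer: 2*sqrt(1279) ≈ 71.526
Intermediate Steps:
a(I, t) = -4 + t - 3*I (a(I, t) = -4 + (-3*I + t) = -4 + (t - 3*I) = -4 + t - 3*I)
A(B) = 144 - 18*B (A(B) = (B + (-4 + B - 3*4))*(-9) = (B + (-4 + B - 12))*(-9) = (B + (-16 + B))*(-9) = (-16 + 2*B)*(-9) = 144 - 18*B)
sqrt(A(-505) + M(642, 476)) = sqrt((144 - 18*(-505)) + (642 - 10*476)) = sqrt((144 + 9090) + (642 - 4760)) = sqrt(9234 - 4118) = sqrt(5116) = 2*sqrt(1279)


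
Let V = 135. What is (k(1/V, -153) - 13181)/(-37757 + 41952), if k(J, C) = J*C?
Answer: -197732/62925 ≈ -3.1423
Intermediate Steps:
k(J, C) = C*J
(k(1/V, -153) - 13181)/(-37757 + 41952) = (-153/135 - 13181)/(-37757 + 41952) = (-153*1/135 - 13181)/4195 = (-17/15 - 13181)*(1/4195) = -197732/15*1/4195 = -197732/62925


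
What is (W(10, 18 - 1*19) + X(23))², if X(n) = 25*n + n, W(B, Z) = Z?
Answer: 356409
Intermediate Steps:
X(n) = 26*n
(W(10, 18 - 1*19) + X(23))² = ((18 - 1*19) + 26*23)² = ((18 - 19) + 598)² = (-1 + 598)² = 597² = 356409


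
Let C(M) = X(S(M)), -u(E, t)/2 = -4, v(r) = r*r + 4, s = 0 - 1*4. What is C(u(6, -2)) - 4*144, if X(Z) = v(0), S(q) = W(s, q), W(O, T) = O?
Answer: -572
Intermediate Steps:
s = -4 (s = 0 - 4 = -4)
v(r) = 4 + r² (v(r) = r² + 4 = 4 + r²)
u(E, t) = 8 (u(E, t) = -2*(-4) = 8)
S(q) = -4
X(Z) = 4 (X(Z) = 4 + 0² = 4 + 0 = 4)
C(M) = 4
C(u(6, -2)) - 4*144 = 4 - 4*144 = 4 - 576 = -572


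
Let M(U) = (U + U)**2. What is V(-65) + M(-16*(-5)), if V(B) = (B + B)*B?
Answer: 34050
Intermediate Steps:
V(B) = 2*B**2 (V(B) = (2*B)*B = 2*B**2)
M(U) = 4*U**2 (M(U) = (2*U)**2 = 4*U**2)
V(-65) + M(-16*(-5)) = 2*(-65)**2 + 4*(-16*(-5))**2 = 2*4225 + 4*80**2 = 8450 + 4*6400 = 8450 + 25600 = 34050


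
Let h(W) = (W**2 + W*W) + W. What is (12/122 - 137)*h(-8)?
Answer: -1002120/61 ≈ -16428.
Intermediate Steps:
h(W) = W + 2*W**2 (h(W) = (W**2 + W**2) + W = 2*W**2 + W = W + 2*W**2)
(12/122 - 137)*h(-8) = (12/122 - 137)*(-8*(1 + 2*(-8))) = (12*(1/122) - 137)*(-8*(1 - 16)) = (6/61 - 137)*(-8*(-15)) = -8351/61*120 = -1002120/61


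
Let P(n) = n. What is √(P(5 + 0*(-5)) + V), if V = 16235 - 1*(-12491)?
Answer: √28731 ≈ 169.50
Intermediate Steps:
V = 28726 (V = 16235 + 12491 = 28726)
√(P(5 + 0*(-5)) + V) = √((5 + 0*(-5)) + 28726) = √((5 + 0) + 28726) = √(5 + 28726) = √28731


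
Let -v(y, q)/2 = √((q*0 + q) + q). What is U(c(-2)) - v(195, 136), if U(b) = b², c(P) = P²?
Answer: 16 + 8*√17 ≈ 48.985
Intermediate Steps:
v(y, q) = -2*√2*√q (v(y, q) = -2*√((q*0 + q) + q) = -2*√((0 + q) + q) = -2*√(q + q) = -2*√2*√q)
U(c(-2)) - v(195, 136) = ((-2)²)² - (-2)*√2*√136 = 4² - (-2)*√2*2*√34 = 16 - (-8)*√17 = 16 + 8*√17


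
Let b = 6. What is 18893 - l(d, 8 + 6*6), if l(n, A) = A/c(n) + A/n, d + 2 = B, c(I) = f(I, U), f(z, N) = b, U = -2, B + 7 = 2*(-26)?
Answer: 3456209/183 ≈ 18886.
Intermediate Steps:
B = -59 (B = -7 + 2*(-26) = -7 - 52 = -59)
f(z, N) = 6
c(I) = 6
d = -61 (d = -2 - 59 = -61)
l(n, A) = A/6 + A/n
18893 - l(d, 8 + 6*6) = 18893 - ((8 + 6*6)/6 + (8 + 6*6)/(-61)) = 18893 - ((8 + 36)/6 + (8 + 36)*(-1/61)) = 18893 - ((⅙)*44 + 44*(-1/61)) = 18893 - (22/3 - 44/61) = 18893 - 1*1210/183 = 18893 - 1210/183 = 3456209/183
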